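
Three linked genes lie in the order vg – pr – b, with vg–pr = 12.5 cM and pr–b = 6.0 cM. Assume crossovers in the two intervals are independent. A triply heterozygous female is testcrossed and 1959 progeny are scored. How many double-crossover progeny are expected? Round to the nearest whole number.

15

Map distances give recombination frequencies of 0.125 and 0.060 for the two intervals.
With no interference, expected double-crossover frequency = 0.125 × 0.060 = 0.00750.
Expected number = 0.00750 × 1959 = 14.69 ≈ 15.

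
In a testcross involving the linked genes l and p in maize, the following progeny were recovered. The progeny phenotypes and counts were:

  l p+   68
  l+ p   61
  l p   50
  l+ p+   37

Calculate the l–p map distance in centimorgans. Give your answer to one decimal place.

The two most frequent classes, l+ p (61) and l p+ (68), are the parental types, so the F1 was l+ p / l p+.
The recombinant classes are l+ p+ and l p: 37 + 50 = 87.
Recombination frequency = 87/216 = 0.4028 ≈ 40.3%, i.e. 40.3 centimorgans.

40.3 centimorgans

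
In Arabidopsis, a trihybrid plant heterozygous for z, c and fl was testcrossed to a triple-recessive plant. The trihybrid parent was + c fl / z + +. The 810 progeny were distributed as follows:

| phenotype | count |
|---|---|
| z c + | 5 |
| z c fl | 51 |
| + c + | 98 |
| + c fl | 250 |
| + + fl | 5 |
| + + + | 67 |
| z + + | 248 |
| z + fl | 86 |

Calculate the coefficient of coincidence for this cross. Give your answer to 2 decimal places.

0.33

The two rarest classes, + + fl and z c +, are the double crossovers. Comparing them with the parentals, only the c allele has switched, so c is the middle locus and the order is fl – c – z.
fl–c: (184 + 10)/810 = 0.2395; c–z: (118 + 10)/810 = 0.1580.
Expected DCO frequency = 0.2395 × 0.1580 ≈ 0.03784; observed = 10/810 ≈ 0.01235.
Coefficient of coincidence = 0.01235/0.03784 ≈ 0.33.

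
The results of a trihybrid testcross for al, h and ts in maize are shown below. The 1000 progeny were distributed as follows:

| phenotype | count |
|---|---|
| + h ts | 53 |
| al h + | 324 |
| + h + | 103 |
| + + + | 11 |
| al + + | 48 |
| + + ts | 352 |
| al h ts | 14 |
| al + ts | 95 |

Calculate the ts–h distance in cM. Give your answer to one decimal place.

12.6 cM

The two most frequent reciprocal classes, al h + and + + ts, are the parental types, so the F1 was al h + / + + ts.
The two rarest classes, al h ts and + + +, are the double crossovers. Comparing them with the parentals, only the ts allele has switched, so ts is the middle locus and the order is al – ts – h.
Crossovers in the ts–h interval produce the single-crossover classes al + + and + h ts (48 + 53 = 101) plus the double crossovers (25).
RF(ts–h) = (101 + 25) / 1000 = 126/1000 = 0.1260 → 12.6 cM.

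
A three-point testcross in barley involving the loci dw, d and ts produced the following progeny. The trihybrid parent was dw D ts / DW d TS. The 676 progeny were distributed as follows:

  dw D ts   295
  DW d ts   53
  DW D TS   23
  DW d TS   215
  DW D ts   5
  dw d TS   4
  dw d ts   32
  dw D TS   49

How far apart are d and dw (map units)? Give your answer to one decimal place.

The two rarest classes, DW D ts and dw d TS, are the double crossovers. Comparing them with the parentals, only the dw allele has switched, so dw is the middle locus and the order is d – dw – ts.
Crossovers in the d–dw interval produce the single-crossover classes dw d ts and DW D TS (32 + 23 = 55) plus the double crossovers (9).
RF(d–dw) = (55 + 9) / 676 = 64/676 = 0.0947 → 9.5 map units.

9.5 map units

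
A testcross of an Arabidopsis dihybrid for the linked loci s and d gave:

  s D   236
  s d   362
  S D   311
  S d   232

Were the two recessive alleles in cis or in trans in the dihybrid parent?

The two most frequent classes are S D (311) and s d (362); these are the parental (non-recombinant) types.
So the F1 carried S D on one chromosome and s d on the other — the recessive alleles are on the same chromosome (cis / coupling).

cis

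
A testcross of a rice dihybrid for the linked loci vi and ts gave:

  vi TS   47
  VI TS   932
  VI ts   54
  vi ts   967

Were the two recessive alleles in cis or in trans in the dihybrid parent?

cis

The two most frequent classes are VI TS (932) and vi ts (967); these are the parental (non-recombinant) types.
So the F1 carried VI TS on one chromosome and vi ts on the other — the recessive alleles are on the same chromosome (cis / coupling).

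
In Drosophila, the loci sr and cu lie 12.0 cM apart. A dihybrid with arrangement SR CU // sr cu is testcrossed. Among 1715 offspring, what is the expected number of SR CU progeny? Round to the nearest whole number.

755

A map distance of 12.0 cM corresponds to a recombination frequency of 0.120.
The F1 is SR CU / sr cu, so SR CU is a parental gamete class with expected frequency (1 − r)/2 = 0.880/2 = 0.4400.
Expected number = 0.4400 × 1715 = 754.60 ≈ 755.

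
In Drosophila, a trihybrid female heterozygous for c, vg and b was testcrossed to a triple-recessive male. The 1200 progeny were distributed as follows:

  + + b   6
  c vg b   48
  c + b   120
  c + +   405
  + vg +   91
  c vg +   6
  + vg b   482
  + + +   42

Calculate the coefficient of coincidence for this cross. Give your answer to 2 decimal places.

0.63

The two most frequent reciprocal classes, c + + and + vg b, are the parental types, so the F1 was c + + / + vg b.
The two rarest classes, c vg + and + + b, are the double crossovers. Comparing them with the parentals, only the vg allele has switched, so vg is the middle locus and the order is b – vg – c.
b–vg: (211 + 12)/1200 = 0.1858; vg–c: (90 + 12)/1200 = 0.0850.
Expected DCO frequency = 0.1858 × 0.0850 ≈ 0.01579; observed = 12/1200 ≈ 0.01000.
Coefficient of coincidence = 0.01000/0.01579 ≈ 0.63.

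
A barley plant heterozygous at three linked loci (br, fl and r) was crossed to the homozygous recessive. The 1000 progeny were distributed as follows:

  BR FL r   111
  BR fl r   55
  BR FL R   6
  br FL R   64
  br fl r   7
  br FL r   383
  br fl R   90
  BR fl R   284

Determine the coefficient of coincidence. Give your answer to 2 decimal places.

The two most frequent reciprocal classes, br FL r and BR fl R, are the parental types, so the F1 was br FL r / BR fl R.
The two rarest classes, br fl r and BR FL R, are the double crossovers. Comparing them with the parentals, only the fl allele has switched, so fl is the middle locus and the order is r – fl – br.
r–fl: (119 + 13)/1000 = 0.1320; fl–br: (201 + 13)/1000 = 0.2140.
Expected DCO frequency = 0.1320 × 0.2140 ≈ 0.02825; observed = 13/1000 ≈ 0.01300.
Coefficient of coincidence = 0.01300/0.02825 ≈ 0.46.

0.46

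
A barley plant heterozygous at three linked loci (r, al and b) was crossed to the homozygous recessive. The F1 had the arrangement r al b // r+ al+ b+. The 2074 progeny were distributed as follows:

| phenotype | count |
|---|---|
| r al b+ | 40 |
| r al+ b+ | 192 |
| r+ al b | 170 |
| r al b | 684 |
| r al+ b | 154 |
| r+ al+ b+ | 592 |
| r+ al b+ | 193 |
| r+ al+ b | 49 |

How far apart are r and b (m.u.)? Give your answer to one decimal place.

21.7 m.u.

The two rarest classes, r al b+ and r+ al+ b, are the double crossovers. Comparing them with the parentals, only the b allele has switched, so b is the middle locus and the order is al – b – r.
Crossovers in the b–r interval produce the single-crossover classes r+ al b and r al+ b+ (170 + 192 = 362) plus the double crossovers (89).
RF(b–r) = (362 + 89) / 2074 = 451/2074 = 0.2175 → 21.7 m.u.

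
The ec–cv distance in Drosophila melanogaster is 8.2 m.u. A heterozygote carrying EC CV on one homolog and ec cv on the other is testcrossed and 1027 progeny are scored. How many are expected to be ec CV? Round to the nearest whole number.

42

A map distance of 8.2 m.u. corresponds to a recombination frequency of 0.082.
The F1 is EC CV / ec cv, so ec CV is a recombinant gamete class with expected frequency r/2 = 0.082/2 = 0.0410.
Expected number = 0.0410 × 1027 = 42.11 ≈ 42.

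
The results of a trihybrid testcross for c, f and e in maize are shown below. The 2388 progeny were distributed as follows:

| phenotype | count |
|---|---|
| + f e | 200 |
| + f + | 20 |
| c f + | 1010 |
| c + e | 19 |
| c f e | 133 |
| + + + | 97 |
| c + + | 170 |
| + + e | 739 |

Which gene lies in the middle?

The two most frequent reciprocal classes, + + e and c f +, are the parental types, so the F1 was + + e / c f +.
The two rarest classes, c + e and + f +, are the double crossovers. Comparing them with the parentals, only the c allele has switched, so c is the middle locus and the order is f – c – e.

c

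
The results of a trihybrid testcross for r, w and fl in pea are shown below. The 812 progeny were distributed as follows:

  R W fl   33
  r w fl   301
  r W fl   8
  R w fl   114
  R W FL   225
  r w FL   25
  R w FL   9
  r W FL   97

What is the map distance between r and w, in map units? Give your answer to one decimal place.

The two most frequent reciprocal classes, R W FL and r w fl, are the parental types, so the F1 was R W FL / r w fl.
The two rarest classes, R w FL and r W fl, are the double crossovers. Comparing them with the parentals, only the w allele has switched, so w is the middle locus and the order is fl – w – r.
Crossovers in the w–r interval produce the single-crossover classes r W FL and R w fl (97 + 114 = 211) plus the double crossovers (17).
RF(w–r) = (211 + 17) / 812 = 228/812 = 0.2808 → 28.1 map units.

28.1 map units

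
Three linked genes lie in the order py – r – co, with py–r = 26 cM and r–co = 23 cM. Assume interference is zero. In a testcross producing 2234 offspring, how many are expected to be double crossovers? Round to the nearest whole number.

134

Map distances give recombination frequencies of 0.260 and 0.230 for the two intervals.
With no interference, expected double-crossover frequency = 0.260 × 0.230 = 0.05980.
Expected number = 0.05980 × 2234 = 133.59 ≈ 134.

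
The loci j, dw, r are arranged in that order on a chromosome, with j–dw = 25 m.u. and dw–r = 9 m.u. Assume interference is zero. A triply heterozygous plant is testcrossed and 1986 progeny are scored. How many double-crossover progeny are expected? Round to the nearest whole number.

45

Map distances give recombination frequencies of 0.250 and 0.090 for the two intervals.
With no interference, expected double-crossover frequency = 0.250 × 0.090 = 0.02250.
Expected number = 0.02250 × 1986 = 44.68 ≈ 45.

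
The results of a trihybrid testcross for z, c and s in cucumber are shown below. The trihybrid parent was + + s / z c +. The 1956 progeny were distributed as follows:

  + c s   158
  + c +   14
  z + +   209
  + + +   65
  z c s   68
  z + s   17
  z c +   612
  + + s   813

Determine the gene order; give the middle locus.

The two rarest classes, z + s and + c +, are the double crossovers. Comparing them with the parentals, only the z allele has switched, so z is the middle locus and the order is c – z – s.

z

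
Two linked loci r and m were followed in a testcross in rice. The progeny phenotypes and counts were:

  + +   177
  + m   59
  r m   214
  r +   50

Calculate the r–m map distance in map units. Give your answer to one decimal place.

21.8 map units

The two most frequent classes, + + (177) and r m (214), are the parental types, so the F1 was + + / r m.
The recombinant classes are + m and r +: 59 + 50 = 109.
Recombination frequency = 109/500 = 0.2180 ≈ 21.8%, i.e. 21.8 map units.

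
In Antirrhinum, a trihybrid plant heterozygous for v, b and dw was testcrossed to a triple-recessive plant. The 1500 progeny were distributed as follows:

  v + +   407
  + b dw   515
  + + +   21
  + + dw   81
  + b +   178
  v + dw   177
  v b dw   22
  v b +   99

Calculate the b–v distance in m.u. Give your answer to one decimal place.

14.9 m.u.

The two most frequent reciprocal classes, + b dw and v + +, are the parental types, so the F1 was + b dw / v + +.
The two rarest classes, v b dw and + + +, are the double crossovers. Comparing them with the parentals, only the v allele has switched, so v is the middle locus and the order is b – v – dw.
Crossovers in the b–v interval produce the single-crossover classes + + dw and v b + (81 + 99 = 180) plus the double crossovers (43).
RF(b–v) = (180 + 43) / 1500 = 223/1500 = 0.1487 → 14.9 m.u.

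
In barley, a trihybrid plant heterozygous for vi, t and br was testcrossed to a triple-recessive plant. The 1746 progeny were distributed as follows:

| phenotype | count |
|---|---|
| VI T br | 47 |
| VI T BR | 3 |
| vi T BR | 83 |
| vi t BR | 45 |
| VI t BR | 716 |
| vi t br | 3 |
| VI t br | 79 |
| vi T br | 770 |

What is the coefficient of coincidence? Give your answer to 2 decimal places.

The two most frequent reciprocal classes, vi T br and VI t BR, are the parental types, so the F1 was vi T br / VI t BR.
The two rarest classes, vi t br and VI T BR, are the double crossovers. Comparing them with the parentals, only the t allele has switched, so t is the middle locus and the order is vi – t – br.
vi–t: (92 + 6)/1746 = 0.0561; t–br: (162 + 6)/1746 = 0.0962.
Expected DCO frequency = 0.0561 × 0.0962 ≈ 0.00540; observed = 6/1746 ≈ 0.00344.
Coefficient of coincidence = 0.00344/0.00540 ≈ 0.64.

0.64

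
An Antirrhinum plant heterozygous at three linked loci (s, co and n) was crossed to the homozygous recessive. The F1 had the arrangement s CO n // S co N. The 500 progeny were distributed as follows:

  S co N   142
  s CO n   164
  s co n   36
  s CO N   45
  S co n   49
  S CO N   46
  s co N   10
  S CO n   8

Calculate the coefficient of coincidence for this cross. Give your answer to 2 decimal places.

The two rarest classes, S CO n and s co N, are the double crossovers. Comparing them with the parentals, only the s allele has switched, so s is the middle locus and the order is co – s – n.
co–s: (82 + 18)/500 = 0.2000; s–n: (94 + 18)/500 = 0.2240.
Expected DCO frequency = 0.2000 × 0.2240 ≈ 0.04480; observed = 18/500 ≈ 0.03600.
Coefficient of coincidence = 0.03600/0.04480 ≈ 0.80.

0.80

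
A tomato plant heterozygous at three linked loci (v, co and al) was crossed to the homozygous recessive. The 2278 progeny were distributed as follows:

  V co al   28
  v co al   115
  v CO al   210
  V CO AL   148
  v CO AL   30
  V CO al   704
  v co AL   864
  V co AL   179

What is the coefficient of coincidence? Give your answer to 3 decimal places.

The two most frequent reciprocal classes, V CO al and v co AL, are the parental types, so the F1 was V CO al / v co AL.
The two rarest classes, V co al and v CO AL, are the double crossovers. Comparing them with the parentals, only the co allele has switched, so co is the middle locus and the order is v – co – al.
v–co: (389 + 58)/2278 = 0.1962; co–al: (263 + 58)/2278 = 0.1409.
Expected DCO frequency = 0.1962 × 0.1409 ≈ 0.02764; observed = 58/2278 ≈ 0.02546.
Coefficient of coincidence = 0.02546/0.02764 ≈ 0.921.

0.921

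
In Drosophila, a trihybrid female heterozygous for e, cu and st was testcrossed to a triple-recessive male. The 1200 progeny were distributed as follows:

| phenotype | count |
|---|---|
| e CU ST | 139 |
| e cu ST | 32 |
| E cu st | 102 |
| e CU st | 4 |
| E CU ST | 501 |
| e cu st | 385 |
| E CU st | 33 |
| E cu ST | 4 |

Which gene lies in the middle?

cu

The two most frequent reciprocal classes, E CU ST and e cu st, are the parental types, so the F1 was E CU ST / e cu st.
The two rarest classes, E cu ST and e CU st, are the double crossovers. Comparing them with the parentals, only the cu allele has switched, so cu is the middle locus and the order is st – cu – e.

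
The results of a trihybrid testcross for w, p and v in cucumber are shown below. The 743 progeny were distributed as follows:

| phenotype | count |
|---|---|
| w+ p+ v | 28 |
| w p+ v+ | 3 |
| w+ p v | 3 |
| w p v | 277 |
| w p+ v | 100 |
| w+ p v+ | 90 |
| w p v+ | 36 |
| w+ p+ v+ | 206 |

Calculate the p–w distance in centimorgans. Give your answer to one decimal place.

26.4 centimorgans

The two most frequent reciprocal classes, w p v and w+ p+ v+, are the parental types, so the F1 was w p v / w+ p+ v+.
The two rarest classes, w+ p v and w p+ v+, are the double crossovers. Comparing them with the parentals, only the w allele has switched, so w is the middle locus and the order is p – w – v.
Crossovers in the p–w interval produce the single-crossover classes w p+ v and w+ p v+ (100 + 90 = 190) plus the double crossovers (6).
RF(p–w) = (190 + 6) / 743 = 196/743 = 0.2638 → 26.4 centimorgans.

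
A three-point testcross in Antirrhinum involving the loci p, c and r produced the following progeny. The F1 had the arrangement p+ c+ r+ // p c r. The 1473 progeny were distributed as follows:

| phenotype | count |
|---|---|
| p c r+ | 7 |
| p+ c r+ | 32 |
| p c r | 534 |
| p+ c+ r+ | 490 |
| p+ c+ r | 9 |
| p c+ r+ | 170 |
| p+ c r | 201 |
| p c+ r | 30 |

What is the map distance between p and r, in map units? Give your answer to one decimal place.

26.3 map units

The two rarest classes, p+ c+ r and p c r+, are the double crossovers. Comparing them with the parentals, only the r allele has switched, so r is the middle locus and the order is c – r – p.
Crossovers in the r–p interval produce the single-crossover classes p c+ r+ and p+ c r (170 + 201 = 371) plus the double crossovers (16).
RF(r–p) = (371 + 16) / 1473 = 387/1473 = 0.2627 → 26.3 map units.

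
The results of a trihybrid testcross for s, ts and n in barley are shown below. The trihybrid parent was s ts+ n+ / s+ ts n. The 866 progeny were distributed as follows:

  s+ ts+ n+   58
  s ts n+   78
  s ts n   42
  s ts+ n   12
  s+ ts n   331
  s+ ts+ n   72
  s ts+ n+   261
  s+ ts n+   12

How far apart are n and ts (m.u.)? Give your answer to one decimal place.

20.1 m.u.

The two rarest classes, s ts+ n and s+ ts n+, are the double crossovers. Comparing them with the parentals, only the n allele has switched, so n is the middle locus and the order is s – n – ts.
Crossovers in the n–ts interval produce the single-crossover classes s ts n+ and s+ ts+ n (78 + 72 = 150) plus the double crossovers (24).
RF(n–ts) = (150 + 24) / 866 = 174/866 = 0.2009 → 20.1 m.u.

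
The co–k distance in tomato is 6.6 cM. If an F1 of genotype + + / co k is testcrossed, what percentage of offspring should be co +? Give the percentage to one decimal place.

3.3%

A map distance of 6.6 cM corresponds to a recombination frequency of 0.066.
The F1 is + + / co k, so co + is a recombinant gamete class with expected frequency r/2 = 0.066/2 = 0.0330.
That is 0.0330 = 3.3% of the progeny.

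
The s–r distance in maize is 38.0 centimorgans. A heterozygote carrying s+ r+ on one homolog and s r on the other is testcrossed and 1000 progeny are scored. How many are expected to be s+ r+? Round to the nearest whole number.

310

A map distance of 38.0 centimorgans corresponds to a recombination frequency of 0.380.
The F1 is s+ r+ / s r, so s+ r+ is a parental gamete class with expected frequency (1 − r)/2 = 0.620/2 = 0.3100.
Expected number = 0.3100 × 1000 = 310.00 ≈ 310.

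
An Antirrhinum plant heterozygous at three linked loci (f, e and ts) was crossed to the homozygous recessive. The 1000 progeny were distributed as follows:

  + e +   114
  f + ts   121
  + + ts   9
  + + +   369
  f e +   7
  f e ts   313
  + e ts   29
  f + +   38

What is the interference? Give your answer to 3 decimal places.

0.232

The two most frequent reciprocal classes, f e ts and + + +, are the parental types, so the F1 was f e ts / + + +.
The two rarest classes, f e + and + + ts, are the double crossovers. Comparing them with the parentals, only the ts allele has switched, so ts is the middle locus and the order is f – ts – e.
f–ts: (67 + 16)/1000 = 0.0830; ts–e: (235 + 16)/1000 = 0.2510.
Expected DCO frequency = 0.0830 × 0.2510 ≈ 0.02083; observed = 16/1000 ≈ 0.01600.
Coefficient of coincidence = 0.01600/0.02083 ≈ 0.768; interference = 1 − 0.768 = 0.232.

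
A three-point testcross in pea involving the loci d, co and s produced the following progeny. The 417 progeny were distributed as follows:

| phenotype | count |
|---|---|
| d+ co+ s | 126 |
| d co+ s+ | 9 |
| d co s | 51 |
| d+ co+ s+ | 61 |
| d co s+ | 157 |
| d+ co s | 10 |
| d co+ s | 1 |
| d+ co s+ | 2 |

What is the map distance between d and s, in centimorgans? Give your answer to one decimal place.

The two most frequent reciprocal classes, d co s+ and d+ co+ s, are the parental types, so the F1 was d co s+ / d+ co+ s.
The two rarest classes, d+ co s+ and d co+ s, are the double crossovers. Comparing them with the parentals, only the d allele has switched, so d is the middle locus and the order is co – d – s.
Crossovers in the d–s interval produce the single-crossover classes d co s and d+ co+ s+ (51 + 61 = 112) plus the double crossovers (3).
RF(d–s) = (112 + 3) / 417 = 115/417 = 0.2758 → 27.6 centimorgans.

27.6 centimorgans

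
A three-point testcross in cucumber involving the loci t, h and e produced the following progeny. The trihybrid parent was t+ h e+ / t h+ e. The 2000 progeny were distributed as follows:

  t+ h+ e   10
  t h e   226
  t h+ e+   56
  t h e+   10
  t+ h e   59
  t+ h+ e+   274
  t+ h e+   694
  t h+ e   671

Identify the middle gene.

t

The two rarest classes, t h e+ and t+ h+ e, are the double crossovers. Comparing them with the parentals, only the t allele has switched, so t is the middle locus and the order is h – t – e.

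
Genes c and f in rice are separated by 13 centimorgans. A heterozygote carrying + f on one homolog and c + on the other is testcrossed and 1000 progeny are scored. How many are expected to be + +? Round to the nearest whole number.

A map distance of 13 centimorgans corresponds to a recombination frequency of 0.130.
The F1 is + f / c +, so + + is a recombinant gamete class with expected frequency r/2 = 0.130/2 = 0.0650.
Expected number = 0.0650 × 1000 = 65.00 ≈ 65.

65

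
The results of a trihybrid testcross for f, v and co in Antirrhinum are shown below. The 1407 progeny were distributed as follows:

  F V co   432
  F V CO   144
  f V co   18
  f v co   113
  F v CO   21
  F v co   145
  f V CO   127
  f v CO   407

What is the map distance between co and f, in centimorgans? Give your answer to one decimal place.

21.0 centimorgans

The two most frequent reciprocal classes, F V co and f v CO, are the parental types, so the F1 was F V co / f v CO.
The two rarest classes, f V co and F v CO, are the double crossovers. Comparing them with the parentals, only the f allele has switched, so f is the middle locus and the order is co – f – v.
Crossovers in the co–f interval produce the single-crossover classes F V CO and f v co (144 + 113 = 257) plus the double crossovers (39).
RF(co–f) = (257 + 39) / 1407 = 296/1407 = 0.2104 → 21.0 centimorgans.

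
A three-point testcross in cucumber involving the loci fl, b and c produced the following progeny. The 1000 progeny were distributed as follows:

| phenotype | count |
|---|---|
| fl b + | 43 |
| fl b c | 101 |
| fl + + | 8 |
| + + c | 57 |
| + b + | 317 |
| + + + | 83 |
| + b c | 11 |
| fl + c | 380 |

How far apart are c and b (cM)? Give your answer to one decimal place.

The two most frequent reciprocal classes, + b + and fl + c, are the parental types, so the F1 was + b + / fl + c.
The two rarest classes, + b c and fl + +, are the double crossovers. Comparing them with the parentals, only the c allele has switched, so c is the middle locus and the order is b – c – fl.
Crossovers in the b–c interval produce the single-crossover classes + + + and fl b c (83 + 101 = 184) plus the double crossovers (19).
RF(b–c) = (184 + 19) / 1000 = 203/1000 = 0.2030 → 20.3 cM.

20.3 cM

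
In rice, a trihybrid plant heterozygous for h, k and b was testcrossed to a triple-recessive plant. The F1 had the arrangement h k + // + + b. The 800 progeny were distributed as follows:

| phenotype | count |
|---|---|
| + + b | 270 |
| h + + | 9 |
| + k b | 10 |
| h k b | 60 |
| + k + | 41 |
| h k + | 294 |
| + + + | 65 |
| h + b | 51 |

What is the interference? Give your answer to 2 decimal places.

0.05

The two rarest classes, h + + and + k b, are the double crossovers. Comparing them with the parentals, only the k allele has switched, so k is the middle locus and the order is b – k – h.
b–k: (125 + 19)/800 = 0.1800; k–h: (92 + 19)/800 = 0.1388.
Expected DCO frequency = 0.1800 × 0.1388 ≈ 0.02498; observed = 19/800 ≈ 0.02375.
Coefficient of coincidence = 0.02375/0.02498 ≈ 0.95; interference = 1 − 0.95 = 0.05.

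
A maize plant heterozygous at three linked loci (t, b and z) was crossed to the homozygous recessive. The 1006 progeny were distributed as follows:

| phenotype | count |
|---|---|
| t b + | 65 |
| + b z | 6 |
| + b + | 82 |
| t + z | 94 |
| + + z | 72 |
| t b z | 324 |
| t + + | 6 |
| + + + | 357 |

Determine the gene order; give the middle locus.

The two most frequent reciprocal classes, t b z and + + +, are the parental types, so the F1 was t b z / + + +.
The two rarest classes, + b z and t + +, are the double crossovers. Comparing them with the parentals, only the t allele has switched, so t is the middle locus and the order is b – t – z.

t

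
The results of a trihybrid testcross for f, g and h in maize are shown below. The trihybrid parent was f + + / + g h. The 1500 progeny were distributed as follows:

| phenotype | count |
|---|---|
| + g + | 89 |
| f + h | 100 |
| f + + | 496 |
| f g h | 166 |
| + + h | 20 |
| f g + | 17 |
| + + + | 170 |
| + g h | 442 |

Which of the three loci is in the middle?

g

The two rarest classes, f g + and + + h, are the double crossovers. Comparing them with the parentals, only the g allele has switched, so g is the middle locus and the order is h – g – f.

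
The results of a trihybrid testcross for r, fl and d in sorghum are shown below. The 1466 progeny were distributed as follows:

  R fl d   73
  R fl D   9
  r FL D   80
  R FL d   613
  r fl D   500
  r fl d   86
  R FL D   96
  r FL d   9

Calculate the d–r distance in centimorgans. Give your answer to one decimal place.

13.6 centimorgans

The two most frequent reciprocal classes, r fl D and R FL d, are the parental types, so the F1 was r fl D / R FL d.
The two rarest classes, R fl D and r FL d, are the double crossovers. Comparing them with the parentals, only the r allele has switched, so r is the middle locus and the order is fl – r – d.
Crossovers in the r–d interval produce the single-crossover classes r fl d and R FL D (86 + 96 = 182) plus the double crossovers (18).
RF(r–d) = (182 + 18) / 1466 = 200/1466 = 0.1364 → 13.6 centimorgans.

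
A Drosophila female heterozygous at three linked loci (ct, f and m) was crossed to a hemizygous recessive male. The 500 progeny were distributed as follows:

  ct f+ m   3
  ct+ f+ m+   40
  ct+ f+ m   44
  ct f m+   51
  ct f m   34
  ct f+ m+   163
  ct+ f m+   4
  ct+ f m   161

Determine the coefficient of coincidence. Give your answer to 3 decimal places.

The two most frequent reciprocal classes, ct+ f m and ct f+ m+, are the parental types, so the F1 was ct+ f m / ct f+ m+.
The two rarest classes, ct+ f m+ and ct f+ m, are the double crossovers. Comparing them with the parentals, only the m allele has switched, so m is the middle locus and the order is f – m – ct.
f–m: (95 + 7)/500 = 0.2040; m–ct: (74 + 7)/500 = 0.1620.
Expected DCO frequency = 0.2040 × 0.1620 ≈ 0.03305; observed = 7/500 ≈ 0.01400.
Coefficient of coincidence = 0.01400/0.03305 ≈ 0.424.

0.424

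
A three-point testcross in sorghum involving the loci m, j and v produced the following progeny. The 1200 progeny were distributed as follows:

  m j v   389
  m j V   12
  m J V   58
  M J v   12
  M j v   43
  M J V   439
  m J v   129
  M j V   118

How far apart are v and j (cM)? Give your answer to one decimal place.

22.6 cM

The two most frequent reciprocal classes, m j v and M J V, are the parental types, so the F1 was m j v / M J V.
The two rarest classes, m j V and M J v, are the double crossovers. Comparing them with the parentals, only the v allele has switched, so v is the middle locus and the order is j – v – m.
Crossovers in the j–v interval produce the single-crossover classes m J v and M j V (129 + 118 = 247) plus the double crossovers (24).
RF(j–v) = (247 + 24) / 1200 = 271/1200 = 0.2258 → 22.6 cM.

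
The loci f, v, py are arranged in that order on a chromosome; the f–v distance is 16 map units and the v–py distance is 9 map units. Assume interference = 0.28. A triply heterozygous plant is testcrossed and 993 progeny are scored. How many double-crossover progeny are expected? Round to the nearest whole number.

10

Map distances give recombination frequencies of 0.160 and 0.090 for the two intervals.
With interference 0.28 (so coincidence = 0.72), expected double-crossover frequency = 0.160 × 0.090 × 0.72 = 0.01037.
Expected number = 0.01037 × 993 = 10.30 ≈ 10.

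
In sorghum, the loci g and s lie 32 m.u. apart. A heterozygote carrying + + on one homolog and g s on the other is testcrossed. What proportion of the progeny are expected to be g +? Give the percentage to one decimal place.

A map distance of 32 m.u. corresponds to a recombination frequency of 0.320.
The F1 is + + / g s, so g + is a recombinant gamete class with expected frequency r/2 = 0.320/2 = 0.1600.
That is 0.1600 = 16.0% of the progeny.

16.0%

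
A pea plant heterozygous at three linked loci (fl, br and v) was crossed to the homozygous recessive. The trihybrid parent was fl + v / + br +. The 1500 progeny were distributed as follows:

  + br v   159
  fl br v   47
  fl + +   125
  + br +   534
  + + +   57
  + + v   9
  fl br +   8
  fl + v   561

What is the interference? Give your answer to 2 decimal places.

0.30

The two rarest classes, + + v and fl br +, are the double crossovers. Comparing them with the parentals, only the fl allele has switched, so fl is the middle locus and the order is v – fl – br.
v–fl: (284 + 17)/1500 = 0.2007; fl–br: (104 + 17)/1500 = 0.0807.
Expected DCO frequency = 0.2007 × 0.0807 ≈ 0.01620; observed = 17/1500 ≈ 0.01133.
Coefficient of coincidence = 0.01133/0.01620 ≈ 0.70; interference = 1 − 0.70 = 0.30.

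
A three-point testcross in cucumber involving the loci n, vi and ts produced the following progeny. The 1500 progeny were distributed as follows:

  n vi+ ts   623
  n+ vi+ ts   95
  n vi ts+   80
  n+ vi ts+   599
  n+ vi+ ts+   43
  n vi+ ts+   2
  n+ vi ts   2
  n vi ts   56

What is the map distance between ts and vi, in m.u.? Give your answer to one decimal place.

6.9 m.u.

The two most frequent reciprocal classes, n vi+ ts and n+ vi ts+, are the parental types, so the F1 was n vi+ ts / n+ vi ts+.
The two rarest classes, n vi+ ts+ and n+ vi ts, are the double crossovers. Comparing them with the parentals, only the ts allele has switched, so ts is the middle locus and the order is vi – ts – n.
Crossovers in the vi–ts interval produce the single-crossover classes n vi ts and n+ vi+ ts+ (56 + 43 = 99) plus the double crossovers (4).
RF(vi–ts) = (99 + 4) / 1500 = 103/1500 = 0.0687 → 6.9 m.u.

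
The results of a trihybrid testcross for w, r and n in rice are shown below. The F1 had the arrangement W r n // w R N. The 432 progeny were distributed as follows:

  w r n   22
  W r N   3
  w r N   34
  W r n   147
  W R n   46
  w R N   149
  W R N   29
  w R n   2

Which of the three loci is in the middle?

n

The two rarest classes, W r N and w R n, are the double crossovers. Comparing them with the parentals, only the n allele has switched, so n is the middle locus and the order is r – n – w.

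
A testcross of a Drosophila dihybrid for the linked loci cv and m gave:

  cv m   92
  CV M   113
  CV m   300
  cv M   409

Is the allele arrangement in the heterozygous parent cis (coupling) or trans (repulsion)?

The two most frequent classes are CV m (300) and cv M (409); these are the parental (non-recombinant) types.
So the F1 carried CV m on one chromosome and cv M on the other — the recessive alleles are on opposite chromosomes (trans / repulsion).

trans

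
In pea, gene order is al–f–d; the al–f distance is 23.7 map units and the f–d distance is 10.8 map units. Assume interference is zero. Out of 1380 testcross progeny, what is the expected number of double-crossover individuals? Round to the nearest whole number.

Map distances give recombination frequencies of 0.237 and 0.108 for the two intervals.
With no interference, expected double-crossover frequency = 0.237 × 0.108 = 0.02560.
Expected number = 0.02560 × 1380 = 35.32 ≈ 35.

35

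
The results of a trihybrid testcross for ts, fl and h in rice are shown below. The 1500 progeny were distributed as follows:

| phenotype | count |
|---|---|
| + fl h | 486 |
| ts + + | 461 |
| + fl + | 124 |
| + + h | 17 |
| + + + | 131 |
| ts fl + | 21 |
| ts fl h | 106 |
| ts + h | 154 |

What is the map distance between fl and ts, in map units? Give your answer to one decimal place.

18.3 map units

The two most frequent reciprocal classes, ts + + and + fl h, are the parental types, so the F1 was ts + + / + fl h.
The two rarest classes, ts fl + and + + h, are the double crossovers. Comparing them with the parentals, only the fl allele has switched, so fl is the middle locus and the order is ts – fl – h.
Crossovers in the ts–fl interval produce the single-crossover classes + + + and ts fl h (131 + 106 = 237) plus the double crossovers (38).
RF(ts–fl) = (237 + 38) / 1500 = 275/1500 = 0.1833 → 18.3 map units.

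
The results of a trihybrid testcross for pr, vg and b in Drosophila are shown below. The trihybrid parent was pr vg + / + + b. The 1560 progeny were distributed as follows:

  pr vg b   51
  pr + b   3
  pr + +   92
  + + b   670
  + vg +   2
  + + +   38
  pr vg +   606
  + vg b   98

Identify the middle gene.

pr

The two rarest classes, + vg + and pr + b, are the double crossovers. Comparing them with the parentals, only the pr allele has switched, so pr is the middle locus and the order is b – pr – vg.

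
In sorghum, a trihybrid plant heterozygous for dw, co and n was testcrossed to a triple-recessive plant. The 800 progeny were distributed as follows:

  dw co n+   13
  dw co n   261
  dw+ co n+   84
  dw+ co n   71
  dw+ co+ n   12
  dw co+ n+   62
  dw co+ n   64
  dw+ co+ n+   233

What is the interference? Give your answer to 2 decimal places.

The two most frequent reciprocal classes, dw co n and dw+ co+ n+, are the parental types, so the F1 was dw co n / dw+ co+ n+.
The two rarest classes, dw co n+ and dw+ co+ n, are the double crossovers. Comparing them with the parentals, only the n allele has switched, so n is the middle locus and the order is dw – n – co.
dw–n: (133 + 25)/800 = 0.1975; n–co: (148 + 25)/800 = 0.2162.
Expected DCO frequency = 0.1975 × 0.2162 ≈ 0.04270; observed = 25/800 ≈ 0.03125.
Coefficient of coincidence = 0.03125/0.04270 ≈ 0.73; interference = 1 − 0.73 = 0.27.

0.27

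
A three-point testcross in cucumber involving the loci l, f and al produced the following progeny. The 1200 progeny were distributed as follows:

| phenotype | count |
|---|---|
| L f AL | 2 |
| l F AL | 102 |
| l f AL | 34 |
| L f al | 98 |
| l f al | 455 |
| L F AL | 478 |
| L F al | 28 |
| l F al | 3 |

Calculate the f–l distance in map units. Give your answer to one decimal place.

The two most frequent reciprocal classes, l f al and L F AL, are the parental types, so the F1 was l f al / L F AL.
The two rarest classes, l F al and L f AL, are the double crossovers. Comparing them with the parentals, only the f allele has switched, so f is the middle locus and the order is l – f – al.
Crossovers in the l–f interval produce the single-crossover classes L f al and l F AL (98 + 102 = 200) plus the double crossovers (5).
RF(l–f) = (200 + 5) / 1200 = 205/1200 = 0.1708 → 17.1 map units.

17.1 map units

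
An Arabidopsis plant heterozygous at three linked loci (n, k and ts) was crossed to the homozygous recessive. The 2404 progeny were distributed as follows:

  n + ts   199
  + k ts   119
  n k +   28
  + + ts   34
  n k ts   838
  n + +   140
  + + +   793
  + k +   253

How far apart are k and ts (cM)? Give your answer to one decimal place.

21.4 cM

The two most frequent reciprocal classes, n k ts and + + +, are the parental types, so the F1 was n k ts / + + +.
The two rarest classes, n k + and + + ts, are the double crossovers. Comparing them with the parentals, only the ts allele has switched, so ts is the middle locus and the order is k – ts – n.
Crossovers in the k–ts interval produce the single-crossover classes n + ts and + k + (199 + 253 = 452) plus the double crossovers (62).
RF(k–ts) = (452 + 62) / 2404 = 514/2404 = 0.2138 → 21.4 cM.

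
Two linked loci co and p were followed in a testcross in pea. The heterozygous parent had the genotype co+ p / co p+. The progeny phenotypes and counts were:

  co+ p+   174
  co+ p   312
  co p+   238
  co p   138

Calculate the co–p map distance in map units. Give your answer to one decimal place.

36.2 map units

The recombinant classes are co+ p+ and co p: 174 + 138 = 312.
Recombination frequency = 312/862 = 0.3619 ≈ 36.2%, i.e. 36.2 map units.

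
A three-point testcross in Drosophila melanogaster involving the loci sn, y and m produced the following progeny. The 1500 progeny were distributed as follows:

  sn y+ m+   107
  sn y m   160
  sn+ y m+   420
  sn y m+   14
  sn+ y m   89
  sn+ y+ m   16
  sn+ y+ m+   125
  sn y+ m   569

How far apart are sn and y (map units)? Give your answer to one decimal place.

The two most frequent reciprocal classes, sn+ y m+ and sn y+ m, are the parental types, so the F1 was sn+ y m+ / sn y+ m.
The two rarest classes, sn y m+ and sn+ y+ m, are the double crossovers. Comparing them with the parentals, only the sn allele has switched, so sn is the middle locus and the order is m – sn – y.
Crossovers in the sn–y interval produce the single-crossover classes sn+ y+ m+ and sn y m (125 + 160 = 285) plus the double crossovers (30).
RF(sn–y) = (285 + 30) / 1500 = 315/1500 = 0.2100 → 21.0 map units.

21.0 map units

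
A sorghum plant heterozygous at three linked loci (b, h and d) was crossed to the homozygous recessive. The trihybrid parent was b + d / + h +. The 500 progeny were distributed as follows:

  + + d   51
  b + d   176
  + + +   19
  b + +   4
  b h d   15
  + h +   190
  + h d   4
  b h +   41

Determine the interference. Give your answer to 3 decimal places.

The two rarest classes, b + + and + h d, are the double crossovers. Comparing them with the parentals, only the d allele has switched, so d is the middle locus and the order is b – d – h.
b–d: (92 + 8)/500 = 0.2000; d–h: (34 + 8)/500 = 0.0840.
Expected DCO frequency = 0.2000 × 0.0840 ≈ 0.01680; observed = 8/500 ≈ 0.01600.
Coefficient of coincidence = 0.01600/0.01680 ≈ 0.952; interference = 1 − 0.952 = 0.048.

0.048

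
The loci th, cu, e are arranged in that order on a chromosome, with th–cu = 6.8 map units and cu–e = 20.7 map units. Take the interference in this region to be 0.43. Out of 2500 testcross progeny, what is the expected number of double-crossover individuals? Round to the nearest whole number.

Map distances give recombination frequencies of 0.068 and 0.207 for the two intervals.
With interference 0.43 (so coincidence = 0.57), expected double-crossover frequency = 0.068 × 0.207 × 0.57 = 0.00802.
Expected number = 0.00802 × 2500 = 20.06 ≈ 20.

20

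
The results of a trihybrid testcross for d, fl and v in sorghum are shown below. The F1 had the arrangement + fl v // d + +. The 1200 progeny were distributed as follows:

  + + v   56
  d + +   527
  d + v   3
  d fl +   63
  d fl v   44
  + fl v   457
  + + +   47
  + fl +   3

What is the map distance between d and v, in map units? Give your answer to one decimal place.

8.1 map units

The two rarest classes, + fl + and d + v, are the double crossovers. Comparing them with the parentals, only the v allele has switched, so v is the middle locus and the order is fl – v – d.
Crossovers in the v–d interval produce the single-crossover classes d fl v and + + + (44 + 47 = 91) plus the double crossovers (6).
RF(v–d) = (91 + 6) / 1200 = 97/1200 = 0.0808 → 8.1 map units.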